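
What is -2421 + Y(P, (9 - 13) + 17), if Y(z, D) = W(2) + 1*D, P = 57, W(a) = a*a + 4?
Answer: -2400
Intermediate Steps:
W(a) = 4 + a**2 (W(a) = a**2 + 4 = 4 + a**2)
Y(z, D) = 8 + D (Y(z, D) = (4 + 2**2) + 1*D = (4 + 4) + D = 8 + D)
-2421 + Y(P, (9 - 13) + 17) = -2421 + (8 + ((9 - 13) + 17)) = -2421 + (8 + (-4 + 17)) = -2421 + (8 + 13) = -2421 + 21 = -2400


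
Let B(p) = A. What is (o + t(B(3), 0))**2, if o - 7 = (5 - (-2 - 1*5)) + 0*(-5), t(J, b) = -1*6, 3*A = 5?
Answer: 169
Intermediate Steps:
A = 5/3 (A = (1/3)*5 = 5/3 ≈ 1.6667)
B(p) = 5/3
t(J, b) = -6
o = 19 (o = 7 + ((5 - (-2 - 1*5)) + 0*(-5)) = 7 + ((5 - (-2 - 5)) + 0) = 7 + ((5 - 1*(-7)) + 0) = 7 + ((5 + 7) + 0) = 7 + (12 + 0) = 7 + 12 = 19)
(o + t(B(3), 0))**2 = (19 - 6)**2 = 13**2 = 169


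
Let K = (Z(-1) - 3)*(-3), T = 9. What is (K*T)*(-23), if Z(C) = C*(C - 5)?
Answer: 1863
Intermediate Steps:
Z(C) = C*(-5 + C)
K = -9 (K = (-(-5 - 1) - 3)*(-3) = (-1*(-6) - 3)*(-3) = (6 - 3)*(-3) = 3*(-3) = -9)
(K*T)*(-23) = -9*9*(-23) = -81*(-23) = 1863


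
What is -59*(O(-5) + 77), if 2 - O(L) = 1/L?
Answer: -23364/5 ≈ -4672.8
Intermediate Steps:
O(L) = 2 - 1/L
-59*(O(-5) + 77) = -59*((2 - 1/(-5)) + 77) = -59*((2 - 1*(-⅕)) + 77) = -59*((2 + ⅕) + 77) = -59*(11/5 + 77) = -59*396/5 = -23364/5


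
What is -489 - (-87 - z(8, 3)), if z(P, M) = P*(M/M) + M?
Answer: -391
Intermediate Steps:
z(P, M) = M + P (z(P, M) = P*1 + M = P + M = M + P)
-489 - (-87 - z(8, 3)) = -489 - (-87 - (3 + 8)) = -489 - (-87 - 1*11) = -489 - (-87 - 11) = -489 - 1*(-98) = -489 + 98 = -391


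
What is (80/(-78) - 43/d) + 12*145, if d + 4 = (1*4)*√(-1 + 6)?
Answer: 1083443/624 - 43*√5/16 ≈ 1730.3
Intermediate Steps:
d = -4 + 4*√5 (d = -4 + (1*4)*√(-1 + 6) = -4 + 4*√5 ≈ 4.9443)
(80/(-78) - 43/d) + 12*145 = (80/(-78) - 43/(-4 + 4*√5)) + 12*145 = (80*(-1/78) - 43/(-4 + 4*√5)) + 1740 = (-40/39 - 43/(-4 + 4*√5)) + 1740 = 67820/39 - 43/(-4 + 4*√5)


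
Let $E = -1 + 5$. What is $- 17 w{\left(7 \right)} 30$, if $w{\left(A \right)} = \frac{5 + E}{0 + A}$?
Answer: $- \frac{4590}{7} \approx -655.71$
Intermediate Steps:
$E = 4$
$w{\left(A \right)} = \frac{9}{A}$ ($w{\left(A \right)} = \frac{5 + 4}{0 + A} = \frac{9}{A}$)
$- 17 w{\left(7 \right)} 30 = - 17 \cdot \frac{9}{7} \cdot 30 = - 17 \cdot 9 \cdot \frac{1}{7} \cdot 30 = \left(-17\right) \frac{9}{7} \cdot 30 = \left(- \frac{153}{7}\right) 30 = - \frac{4590}{7}$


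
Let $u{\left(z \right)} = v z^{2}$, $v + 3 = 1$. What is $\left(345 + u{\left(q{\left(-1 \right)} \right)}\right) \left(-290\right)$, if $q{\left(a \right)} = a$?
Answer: $-99470$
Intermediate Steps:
$v = -2$ ($v = -3 + 1 = -2$)
$u{\left(z \right)} = - 2 z^{2}$
$\left(345 + u{\left(q{\left(-1 \right)} \right)}\right) \left(-290\right) = \left(345 - 2 \left(-1\right)^{2}\right) \left(-290\right) = \left(345 - 2\right) \left(-290\right) = 343 \left(-290\right) = -99470$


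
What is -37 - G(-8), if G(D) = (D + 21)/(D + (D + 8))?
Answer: -283/8 ≈ -35.375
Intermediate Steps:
G(D) = (21 + D)/(8 + 2*D) (G(D) = (21 + D)/(D + (8 + D)) = (21 + D)/(8 + 2*D))
-37 - G(-8) = -37 - (21 - 8)/(2*(4 - 8)) = -37 - 13/(2*(-4)) = -37 - (-1)*13/(2*4) = -37 - 1*(-13/8) = -37 + 13/8 = -283/8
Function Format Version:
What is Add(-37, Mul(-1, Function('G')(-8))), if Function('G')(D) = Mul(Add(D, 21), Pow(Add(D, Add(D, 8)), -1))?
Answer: Rational(-283, 8) ≈ -35.375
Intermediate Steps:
Function('G')(D) = Mul(Pow(Add(8, Mul(2, D)), -1), Add(21, D)) (Function('G')(D) = Mul(Add(21, D), Pow(Add(D, Add(8, D)), -1)) = Mul(Add(21, D), Pow(Add(8, Mul(2, D)), -1)) = Mul(Pow(Add(8, Mul(2, D)), -1), Add(21, D)))
Add(-37, Mul(-1, Function('G')(-8))) = Add(-37, Mul(-1, Mul(Rational(1, 2), Pow(Add(4, -8), -1), Add(21, -8)))) = Add(-37, Mul(-1, Mul(Rational(1, 2), Pow(-4, -1), 13))) = Add(-37, Mul(-1, Mul(Rational(1, 2), Rational(-1, 4), 13))) = Add(-37, Mul(-1, Rational(-13, 8))) = Add(-37, Rational(13, 8)) = Rational(-283, 8)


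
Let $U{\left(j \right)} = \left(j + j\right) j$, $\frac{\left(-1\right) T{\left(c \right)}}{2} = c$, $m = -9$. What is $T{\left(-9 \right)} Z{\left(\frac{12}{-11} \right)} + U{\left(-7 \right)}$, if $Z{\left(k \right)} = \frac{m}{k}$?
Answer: $\frac{493}{2} \approx 246.5$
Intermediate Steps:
$T{\left(c \right)} = - 2 c$
$U{\left(j \right)} = 2 j^{2}$ ($U{\left(j \right)} = 2 j j = 2 j^{2}$)
$Z{\left(k \right)} = - \frac{9}{k}$
$T{\left(-9 \right)} Z{\left(\frac{12}{-11} \right)} + U{\left(-7 \right)} = \left(-2\right) \left(-9\right) \left(- \frac{9}{12 \frac{1}{-11}}\right) + 2 \left(-7\right)^{2} = 18 \left(- \frac{9}{12 \left(- \frac{1}{11}\right)}\right) + 2 \cdot 49 = 18 \left(- \frac{9}{- \frac{12}{11}}\right) + 98 = 18 \left(\left(-9\right) \left(- \frac{11}{12}\right)\right) + 98 = 18 \cdot \frac{33}{4} + 98 = \frac{297}{2} + 98 = \frac{493}{2}$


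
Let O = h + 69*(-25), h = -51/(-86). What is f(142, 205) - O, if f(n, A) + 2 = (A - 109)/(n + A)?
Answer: 51408325/29842 ≈ 1722.7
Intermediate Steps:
h = 51/86 (h = -51*(-1/86) = 51/86 ≈ 0.59302)
f(n, A) = -2 + (-109 + A)/(A + n) (f(n, A) = -2 + (A - 109)/(n + A) = -2 + (-109 + A)/(A + n))
O = -148299/86 (O = 51/86 + 69*(-25) = 51/86 - 1725 = -148299/86 ≈ -1724.4)
f(142, 205) - O = (-109 - 1*205 - 2*142)/(205 + 142) - 1*(-148299/86) = (-109 - 205 - 284)/347 + 148299/86 = (1/347)*(-598) + 148299/86 = -598/347 + 148299/86 = 51408325/29842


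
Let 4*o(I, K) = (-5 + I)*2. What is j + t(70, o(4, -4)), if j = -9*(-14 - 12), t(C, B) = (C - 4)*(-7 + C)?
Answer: 4392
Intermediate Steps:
o(I, K) = -5/2 + I/2 (o(I, K) = ((-5 + I)*2)/4 = (-10 + 2*I)/4 = -5/2 + I/2)
t(C, B) = (-7 + C)*(-4 + C) (t(C, B) = (-4 + C)*(-7 + C) = (-7 + C)*(-4 + C))
j = 234 (j = -9*(-26) = 234)
j + t(70, o(4, -4)) = 234 + (28 + 70**2 - 11*70) = 234 + (28 + 4900 - 770) = 234 + 4158 = 4392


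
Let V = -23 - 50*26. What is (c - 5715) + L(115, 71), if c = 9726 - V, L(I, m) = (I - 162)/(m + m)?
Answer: 757381/142 ≈ 5333.7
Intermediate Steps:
V = -1323 (V = -23 - 1300 = -1323)
L(I, m) = (-162 + I)/(2*m) (L(I, m) = (-162 + I)/((2*m)) = (-162 + I)*(1/(2*m)) = (-162 + I)/(2*m))
c = 11049 (c = 9726 - 1*(-1323) = 9726 + 1323 = 11049)
(c - 5715) + L(115, 71) = (11049 - 5715) + (1/2)*(-162 + 115)/71 = 5334 + (1/2)*(1/71)*(-47) = 5334 - 47/142 = 757381/142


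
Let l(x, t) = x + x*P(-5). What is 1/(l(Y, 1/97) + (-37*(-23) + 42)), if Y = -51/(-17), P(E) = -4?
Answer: 1/884 ≈ 0.0011312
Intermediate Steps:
Y = 3 (Y = -51*(-1/17) = 3)
l(x, t) = -3*x (l(x, t) = x + x*(-4) = x - 4*x = -3*x)
1/(l(Y, 1/97) + (-37*(-23) + 42)) = 1/(-3*3 + (-37*(-23) + 42)) = 1/(-9 + (851 + 42)) = 1/(-9 + 893) = 1/884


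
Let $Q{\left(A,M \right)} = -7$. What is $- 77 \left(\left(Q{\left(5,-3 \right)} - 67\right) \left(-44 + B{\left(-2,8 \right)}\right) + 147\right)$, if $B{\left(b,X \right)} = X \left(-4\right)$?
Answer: $-444367$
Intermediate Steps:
$B{\left(b,X \right)} = - 4 X$
$- 77 \left(\left(Q{\left(5,-3 \right)} - 67\right) \left(-44 + B{\left(-2,8 \right)}\right) + 147\right) = - 77 \left(\left(-7 - 67\right) \left(-44 - 32\right) + 147\right) = - 77 \left(- 74 \left(-44 - 32\right) + 147\right) = - 77 \left(\left(-74\right) \left(-76\right) + 147\right) = - 77 \left(5624 + 147\right) = \left(-77\right) 5771 = -444367$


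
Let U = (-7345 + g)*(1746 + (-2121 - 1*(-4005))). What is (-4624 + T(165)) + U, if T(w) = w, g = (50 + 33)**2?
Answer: -1659739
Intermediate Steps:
g = 6889 (g = 83**2 = 6889)
U = -1655280 (U = (-7345 + 6889)*(1746 + (-2121 - 1*(-4005))) = -456*(1746 + (-2121 + 4005)) = -456*(1746 + 1884) = -456*3630 = -1655280)
(-4624 + T(165)) + U = (-4624 + 165) - 1655280 = -4459 - 1655280 = -1659739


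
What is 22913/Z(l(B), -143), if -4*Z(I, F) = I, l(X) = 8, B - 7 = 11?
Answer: -22913/2 ≈ -11457.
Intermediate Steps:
B = 18 (B = 7 + 11 = 18)
Z(I, F) = -I/4
22913/Z(l(B), -143) = 22913/((-¼*8)) = 22913/(-2) = 22913*(-½) = -22913/2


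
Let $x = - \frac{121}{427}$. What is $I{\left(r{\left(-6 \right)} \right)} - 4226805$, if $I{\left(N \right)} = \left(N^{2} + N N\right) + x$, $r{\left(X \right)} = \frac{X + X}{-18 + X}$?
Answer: $- \frac{3609691285}{854} \approx -4.2268 \cdot 10^{6}$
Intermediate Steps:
$x = - \frac{121}{427}$ ($x = \left(-121\right) \frac{1}{427} = - \frac{121}{427} \approx -0.28337$)
$r{\left(X \right)} = \frac{2 X}{-18 + X}$
$I{\left(N \right)} = - \frac{121}{427} + 2 N^{2}$ ($I{\left(N \right)} = \left(N^{2} + N N\right) - \frac{121}{427} = \left(N^{2} + N^{2}\right) - \frac{121}{427} = 2 N^{2} - \frac{121}{427} = - \frac{121}{427} + 2 N^{2}$)
$I{\left(r{\left(-6 \right)} \right)} - 4226805 = \left(- \frac{121}{427} + 2 \left(2 \left(-6\right) \frac{1}{-18 - 6}\right)^{2}\right) - 4226805 = \left(- \frac{121}{427} + 2 \left(2 \left(-6\right) \frac{1}{-24}\right)^{2}\right) - 4226805 = \left(- \frac{121}{427} + 2 \left(2 \left(-6\right) \left(- \frac{1}{24}\right)\right)^{2}\right) - 4226805 = \left(- \frac{121}{427} + \frac{2}{4}\right) - 4226805 = \left(- \frac{121}{427} + 2 \cdot \frac{1}{4}\right) - 4226805 = \left(- \frac{121}{427} + \frac{1}{2}\right) - 4226805 = \frac{185}{854} - 4226805 = - \frac{3609691285}{854}$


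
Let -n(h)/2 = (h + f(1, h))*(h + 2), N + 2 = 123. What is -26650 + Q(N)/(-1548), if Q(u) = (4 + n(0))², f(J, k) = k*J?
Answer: -10313554/387 ≈ -26650.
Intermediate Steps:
N = 121 (N = -2 + 123 = 121)
f(J, k) = J*k
n(h) = -4*h*(2 + h) (n(h) = -2*(h + 1*h)*(h + 2) = -2*(h + h)*(2 + h) = -2*2*h*(2 + h) = -4*h*(2 + h))
Q(u) = 16 (Q(u) = (4 + 4*0*(-2 - 1*0))² = (4 + 4*0*(-2 + 0))² = (4 + 4*0*(-2))² = (4 + 0)² = 4² = 16)
-26650 + Q(N)/(-1548) = -26650 + 16/(-1548) = -26650 + 16*(-1/1548) = -26650 - 4/387 = -10313554/387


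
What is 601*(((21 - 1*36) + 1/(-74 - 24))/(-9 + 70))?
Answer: -884071/5978 ≈ -147.89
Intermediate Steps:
601*(((21 - 1*36) + 1/(-74 - 24))/(-9 + 70)) = 601*(((21 - 36) + 1/(-98))/61) = 601*((-15 - 1/98)*(1/61)) = 601*(-1471/98*1/61) = 601*(-1471/5978) = -884071/5978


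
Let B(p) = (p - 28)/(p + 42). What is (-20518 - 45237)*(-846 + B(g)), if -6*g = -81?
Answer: 6176695925/111 ≈ 5.5646e+7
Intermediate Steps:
g = 27/2 (g = -⅙*(-81) = 27/2 ≈ 13.500)
B(p) = (-28 + p)/(42 + p)
(-20518 - 45237)*(-846 + B(g)) = (-20518 - 45237)*(-846 + (-28 + 27/2)/(42 + 27/2)) = -65755*(-846 - 29/2/(111/2)) = -65755*(-846 + (2/111)*(-29/2)) = -65755*(-846 - 29/111) = -65755*(-93935/111) = 6176695925/111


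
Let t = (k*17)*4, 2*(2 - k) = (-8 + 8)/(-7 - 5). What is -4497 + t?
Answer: -4361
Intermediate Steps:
k = 2 (k = 2 - (-8 + 8)/(2*(-7 - 5)) = 2 - 0/(-12) = 2 - 0*(-1)/12 = 2 - 1/2*0 = 2 + 0 = 2)
t = 136 (t = (2*17)*4 = 34*4 = 136)
-4497 + t = -4497 + 136 = -4361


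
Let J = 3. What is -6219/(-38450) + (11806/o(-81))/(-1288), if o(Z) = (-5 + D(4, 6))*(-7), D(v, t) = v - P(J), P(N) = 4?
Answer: -8679409/86666300 ≈ -0.10015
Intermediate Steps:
D(v, t) = -4 + v (D(v, t) = v - 1*4 = v - 4 = -4 + v)
o(Z) = 35 (o(Z) = (-5 + (-4 + 4))*(-7) = (-5 + 0)*(-7) = -5*(-7) = 35)
-6219/(-38450) + (11806/o(-81))/(-1288) = -6219/(-38450) + (11806/35)/(-1288) = -6219*(-1/38450) + (11806*(1/35))*(-1/1288) = 6219/38450 + (11806/35)*(-1/1288) = 6219/38450 - 5903/22540 = -8679409/86666300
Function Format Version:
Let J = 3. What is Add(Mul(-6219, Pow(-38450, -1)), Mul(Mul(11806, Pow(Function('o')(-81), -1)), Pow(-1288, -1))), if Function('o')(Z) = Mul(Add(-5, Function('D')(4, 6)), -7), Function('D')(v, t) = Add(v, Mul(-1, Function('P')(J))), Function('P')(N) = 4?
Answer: Rational(-8679409, 86666300) ≈ -0.10015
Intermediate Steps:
Function('D')(v, t) = Add(-4, v) (Function('D')(v, t) = Add(v, Mul(-1, 4)) = Add(v, -4) = Add(-4, v))
Function('o')(Z) = 35 (Function('o')(Z) = Mul(Add(-5, Add(-4, 4)), -7) = Mul(Add(-5, 0), -7) = Mul(-5, -7) = 35)
Add(Mul(-6219, Pow(-38450, -1)), Mul(Mul(11806, Pow(Function('o')(-81), -1)), Pow(-1288, -1))) = Add(Mul(-6219, Pow(-38450, -1)), Mul(Mul(11806, Pow(35, -1)), Pow(-1288, -1))) = Add(Mul(-6219, Rational(-1, 38450)), Mul(Mul(11806, Rational(1, 35)), Rational(-1, 1288))) = Add(Rational(6219, 38450), Mul(Rational(11806, 35), Rational(-1, 1288))) = Add(Rational(6219, 38450), Rational(-5903, 22540)) = Rational(-8679409, 86666300)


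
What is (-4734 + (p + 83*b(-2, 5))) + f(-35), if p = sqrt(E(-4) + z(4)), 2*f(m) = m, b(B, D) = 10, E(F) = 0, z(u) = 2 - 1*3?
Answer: -7843/2 + I ≈ -3921.5 + 1.0*I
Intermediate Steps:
z(u) = -1 (z(u) = 2 - 3 = -1)
f(m) = m/2
p = I (p = sqrt(0 - 1) = sqrt(-1) = I ≈ 1.0*I)
(-4734 + (p + 83*b(-2, 5))) + f(-35) = (-4734 + (I + 83*10)) + (1/2)*(-35) = (-4734 + (I + 830)) - 35/2 = (-4734 + (830 + I)) - 35/2 = (-3904 + I) - 35/2 = -7843/2 + I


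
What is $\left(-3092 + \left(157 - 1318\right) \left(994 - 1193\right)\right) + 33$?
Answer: $227980$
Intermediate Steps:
$\left(-3092 + \left(157 - 1318\right) \left(994 - 1193\right)\right) + 33 = \left(-3092 - -231039\right) + 33 = \left(-3092 + 231039\right) + 33 = 227947 + 33 = 227980$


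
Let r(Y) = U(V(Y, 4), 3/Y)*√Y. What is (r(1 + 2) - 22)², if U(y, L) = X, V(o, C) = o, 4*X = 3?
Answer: 7771/16 - 33*√3 ≈ 428.53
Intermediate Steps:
X = ¾ (X = (¼)*3 = ¾ ≈ 0.75000)
U(y, L) = ¾
r(Y) = 3*√Y/4
(r(1 + 2) - 22)² = (3*√(1 + 2)/4 - 22)² = (3*√3/4 - 22)² = (-22 + 3*√3/4)²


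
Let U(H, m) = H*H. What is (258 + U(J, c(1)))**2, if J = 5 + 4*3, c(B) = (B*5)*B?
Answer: 299209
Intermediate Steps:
c(B) = 5*B**2 (c(B) = (5*B)*B = 5*B**2)
J = 17 (J = 5 + 12 = 17)
U(H, m) = H**2
(258 + U(J, c(1)))**2 = (258 + 17**2)**2 = (258 + 289)**2 = 547**2 = 299209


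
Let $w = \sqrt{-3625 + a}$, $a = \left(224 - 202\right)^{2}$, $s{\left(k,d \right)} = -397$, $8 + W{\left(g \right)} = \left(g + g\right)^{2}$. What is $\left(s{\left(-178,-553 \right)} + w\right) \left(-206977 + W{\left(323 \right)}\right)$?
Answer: $-83501407 + 630993 i \sqrt{349} \approx -8.3501 \cdot 10^{7} + 1.1788 \cdot 10^{7} i$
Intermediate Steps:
$W{\left(g \right)} = -8 + 4 g^{2}$ ($W{\left(g \right)} = -8 + \left(g + g\right)^{2} = -8 + \left(2 g\right)^{2} = -8 + 4 g^{2}$)
$a = 484$ ($a = 22^{2} = 484$)
$w = 3 i \sqrt{349}$ ($w = \sqrt{-3625 + 484} = \sqrt{-3141} = 3 i \sqrt{349} \approx 56.045 i$)
$\left(s{\left(-178,-553 \right)} + w\right) \left(-206977 + W{\left(323 \right)}\right) = \left(-397 + 3 i \sqrt{349}\right) \left(-206977 - \left(8 - 4 \cdot 323^{2}\right)\right) = \left(-397 + 3 i \sqrt{349}\right) \left(-206977 + \left(-8 + 4 \cdot 104329\right)\right) = \left(-397 + 3 i \sqrt{349}\right) \left(-206977 + \left(-8 + 417316\right)\right) = \left(-397 + 3 i \sqrt{349}\right) \left(-206977 + 417308\right) = \left(-397 + 3 i \sqrt{349}\right) 210331 = -83501407 + 630993 i \sqrt{349}$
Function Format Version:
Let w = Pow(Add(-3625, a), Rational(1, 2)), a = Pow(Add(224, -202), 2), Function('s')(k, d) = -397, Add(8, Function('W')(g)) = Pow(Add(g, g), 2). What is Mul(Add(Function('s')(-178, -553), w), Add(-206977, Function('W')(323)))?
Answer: Add(-83501407, Mul(630993, I, Pow(349, Rational(1, 2)))) ≈ Add(-8.3501e+7, Mul(1.1788e+7, I))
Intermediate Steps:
Function('W')(g) = Add(-8, Mul(4, Pow(g, 2))) (Function('W')(g) = Add(-8, Pow(Add(g, g), 2)) = Add(-8, Pow(Mul(2, g), 2)) = Add(-8, Mul(4, Pow(g, 2))))
a = 484 (a = Pow(22, 2) = 484)
w = Mul(3, I, Pow(349, Rational(1, 2))) (w = Pow(Add(-3625, 484), Rational(1, 2)) = Pow(-3141, Rational(1, 2)) = Mul(3, I, Pow(349, Rational(1, 2))) ≈ Mul(56.045, I))
Mul(Add(Function('s')(-178, -553), w), Add(-206977, Function('W')(323))) = Mul(Add(-397, Mul(3, I, Pow(349, Rational(1, 2)))), Add(-206977, Add(-8, Mul(4, Pow(323, 2))))) = Mul(Add(-397, Mul(3, I, Pow(349, Rational(1, 2)))), Add(-206977, Add(-8, Mul(4, 104329)))) = Mul(Add(-397, Mul(3, I, Pow(349, Rational(1, 2)))), Add(-206977, Add(-8, 417316))) = Mul(Add(-397, Mul(3, I, Pow(349, Rational(1, 2)))), Add(-206977, 417308)) = Mul(Add(-397, Mul(3, I, Pow(349, Rational(1, 2)))), 210331) = Add(-83501407, Mul(630993, I, Pow(349, Rational(1, 2))))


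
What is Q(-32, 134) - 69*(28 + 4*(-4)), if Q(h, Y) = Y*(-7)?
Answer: -1766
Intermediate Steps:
Q(h, Y) = -7*Y
Q(-32, 134) - 69*(28 + 4*(-4)) = -7*134 - 69*(28 + 4*(-4)) = -938 - 69*(28 - 16) = -938 - 69*12 = -938 - 1*828 = -938 - 828 = -1766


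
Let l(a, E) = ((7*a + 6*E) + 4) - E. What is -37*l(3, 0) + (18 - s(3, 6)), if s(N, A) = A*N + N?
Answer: -928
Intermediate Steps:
s(N, A) = N + A*N
l(a, E) = 4 + 5*E + 7*a (l(a, E) = ((6*E + 7*a) + 4) - E = (4 + 6*E + 7*a) - E = 4 + 5*E + 7*a)
-37*l(3, 0) + (18 - s(3, 6)) = -37*(4 + 5*0 + 7*3) + (18 - 3*(1 + 6)) = -37*(4 + 0 + 21) + (18 - 3*7) = -37*25 + (18 - 1*21) = -925 + (18 - 21) = -925 - 3 = -928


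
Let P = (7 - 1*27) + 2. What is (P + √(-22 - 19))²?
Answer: (18 - I*√41)² ≈ 283.0 - 230.51*I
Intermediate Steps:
P = -18 (P = (7 - 27) + 2 = -20 + 2 = -18)
(P + √(-22 - 19))² = (-18 + √(-22 - 19))² = (-18 + √(-41))² = (-18 + I*√41)²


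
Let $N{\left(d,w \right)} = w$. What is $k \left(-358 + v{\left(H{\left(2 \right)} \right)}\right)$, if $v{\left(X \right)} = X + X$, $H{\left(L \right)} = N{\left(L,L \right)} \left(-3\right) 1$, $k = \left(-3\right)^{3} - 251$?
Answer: $102860$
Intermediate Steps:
$k = -278$ ($k = -27 - 251 = -278$)
$H{\left(L \right)} = - 3 L$ ($H{\left(L \right)} = L \left(-3\right) 1 = - 3 L 1 = - 3 L$)
$v{\left(X \right)} = 2 X$
$k \left(-358 + v{\left(H{\left(2 \right)} \right)}\right) = - 278 \left(-358 + 2 \left(\left(-3\right) 2\right)\right) = - 278 \left(-358 + 2 \left(-6\right)\right) = - 278 \left(-358 - 12\right) = \left(-278\right) \left(-370\right) = 102860$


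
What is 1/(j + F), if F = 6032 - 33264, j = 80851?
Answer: 1/53619 ≈ 1.8650e-5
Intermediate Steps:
F = -27232
1/(j + F) = 1/(80851 - 27232) = 1/53619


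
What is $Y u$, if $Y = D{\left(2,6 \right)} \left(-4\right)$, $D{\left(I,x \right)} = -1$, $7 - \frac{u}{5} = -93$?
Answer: $2000$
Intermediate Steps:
$u = 500$ ($u = 35 - -465 = 35 + 465 = 500$)
$Y = 4$ ($Y = \left(-1\right) \left(-4\right) = 4$)
$Y u = 4 \cdot 500 = 2000$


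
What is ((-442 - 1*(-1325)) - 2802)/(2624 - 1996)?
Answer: -1919/628 ≈ -3.0557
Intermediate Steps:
((-442 - 1*(-1325)) - 2802)/(2624 - 1996) = ((-442 + 1325) - 2802)/628 = (883 - 2802)*(1/628) = -1919*1/628 = -1919/628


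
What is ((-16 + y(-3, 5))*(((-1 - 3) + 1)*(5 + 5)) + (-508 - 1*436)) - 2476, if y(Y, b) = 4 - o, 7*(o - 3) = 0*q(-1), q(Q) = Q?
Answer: -2970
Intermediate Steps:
o = 3 (o = 3 + (0*(-1))/7 = 3 + (1/7)*0 = 3 + 0 = 3)
y(Y, b) = 1 (y(Y, b) = 4 - 1*3 = 4 - 3 = 1)
((-16 + y(-3, 5))*(((-1 - 3) + 1)*(5 + 5)) + (-508 - 1*436)) - 2476 = ((-16 + 1)*(((-1 - 3) + 1)*(5 + 5)) + (-508 - 1*436)) - 2476 = (-15*(-4 + 1)*10 + (-508 - 436)) - 2476 = (-(-45)*10 - 944) - 2476 = (-15*(-30) - 944) - 2476 = (450 - 944) - 2476 = -494 - 2476 = -2970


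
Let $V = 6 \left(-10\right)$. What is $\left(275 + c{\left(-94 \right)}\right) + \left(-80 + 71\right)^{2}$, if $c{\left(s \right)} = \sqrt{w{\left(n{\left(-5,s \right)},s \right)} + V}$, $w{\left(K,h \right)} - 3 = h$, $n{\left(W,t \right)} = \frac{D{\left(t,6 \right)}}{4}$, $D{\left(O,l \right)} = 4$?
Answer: $356 + i \sqrt{151} \approx 356.0 + 12.288 i$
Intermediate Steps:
$n{\left(W,t \right)} = 1$ ($n{\left(W,t \right)} = \frac{4}{4} = 4 \cdot \frac{1}{4} = 1$)
$w{\left(K,h \right)} = 3 + h$
$V = -60$
$c{\left(s \right)} = \sqrt{-57 + s}$ ($c{\left(s \right)} = \sqrt{\left(3 + s\right) - 60} = \sqrt{-57 + s}$)
$\left(275 + c{\left(-94 \right)}\right) + \left(-80 + 71\right)^{2} = \left(275 + \sqrt{-57 - 94}\right) + \left(-80 + 71\right)^{2} = \left(275 + \sqrt{-151}\right) + \left(-9\right)^{2} = \left(275 + i \sqrt{151}\right) + 81 = 356 + i \sqrt{151}$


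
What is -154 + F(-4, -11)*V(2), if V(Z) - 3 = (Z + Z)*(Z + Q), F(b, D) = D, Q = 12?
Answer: -803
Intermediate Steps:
V(Z) = 3 + 2*Z*(12 + Z) (V(Z) = 3 + (Z + Z)*(Z + 12) = 3 + (2*Z)*(12 + Z) = 3 + 2*Z*(12 + Z))
-154 + F(-4, -11)*V(2) = -154 - 11*(3 + 2*2² + 24*2) = -154 - 11*(3 + 2*4 + 48) = -154 - 11*(3 + 8 + 48) = -154 - 11*59 = -154 - 649 = -803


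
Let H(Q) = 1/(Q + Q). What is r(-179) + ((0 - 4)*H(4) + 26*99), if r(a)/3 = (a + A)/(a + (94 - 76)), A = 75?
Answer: 829291/322 ≈ 2575.4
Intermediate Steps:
H(Q) = 1/(2*Q)
r(a) = 3*(75 + a)/(18 + a) (r(a) = 3*((a + 75)/(a + (94 - 76))) = 3*((75 + a)/(a + 18)) = 3*((75 + a)/(18 + a)) = 3*(75 + a)/(18 + a))
r(-179) + ((0 - 4)*H(4) + 26*99) = 3*(75 - 179)/(18 - 179) + ((0 - 4)*((½)/4) + 26*99) = 3*(-104)/(-161) + (-2/4 + 2574) = 3*(-1/161)*(-104) + (-4*⅛ + 2574) = 312/161 + (-½ + 2574) = 312/161 + 5147/2 = 829291/322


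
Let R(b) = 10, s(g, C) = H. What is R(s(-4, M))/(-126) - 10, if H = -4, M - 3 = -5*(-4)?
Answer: -635/63 ≈ -10.079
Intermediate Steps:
M = 23 (M = 3 - 5*(-4) = 3 + 20 = 23)
s(g, C) = -4
R(s(-4, M))/(-126) - 10 = 10/(-126) - 10 = -1/126*10 - 10 = -5/63 - 10 = -635/63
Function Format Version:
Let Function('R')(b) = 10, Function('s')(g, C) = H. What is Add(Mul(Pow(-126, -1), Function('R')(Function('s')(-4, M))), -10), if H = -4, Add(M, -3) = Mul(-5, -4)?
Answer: Rational(-635, 63) ≈ -10.079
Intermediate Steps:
M = 23 (M = Add(3, Mul(-5, -4)) = Add(3, 20) = 23)
Function('s')(g, C) = -4
Add(Mul(Pow(-126, -1), Function('R')(Function('s')(-4, M))), -10) = Add(Mul(Pow(-126, -1), 10), -10) = Add(Mul(Rational(-1, 126), 10), -10) = Add(Rational(-5, 63), -10) = Rational(-635, 63)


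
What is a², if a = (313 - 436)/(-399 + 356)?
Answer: 15129/1849 ≈ 8.1823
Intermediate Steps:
a = 123/43 (a = -123/(-43) = -123*(-1/43) = 123/43 ≈ 2.8605)
a² = (123/43)² = 15129/1849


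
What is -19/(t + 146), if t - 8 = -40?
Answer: -⅙ ≈ -0.16667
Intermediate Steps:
t = -32 (t = 8 - 40 = -32)
-19/(t + 146) = -19/(-32 + 146) = -19/114 = -19*1/114 = -⅙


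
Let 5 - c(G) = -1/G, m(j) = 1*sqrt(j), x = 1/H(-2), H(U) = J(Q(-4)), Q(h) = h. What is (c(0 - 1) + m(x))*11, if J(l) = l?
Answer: 44 + 11*I/2 ≈ 44.0 + 5.5*I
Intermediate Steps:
H(U) = -4
x = -1/4 (x = 1/(-4) = -1/4 ≈ -0.25000)
m(j) = sqrt(j)
c(G) = 5 + 1/G (c(G) = 5 - (-1)/G = 5 + 1/G)
(c(0 - 1) + m(x))*11 = ((5 + 1/(0 - 1)) + sqrt(-1/4))*11 = ((5 + 1/(-1)) + I/2)*11 = ((5 - 1) + I/2)*11 = (4 + I/2)*11 = 44 + 11*I/2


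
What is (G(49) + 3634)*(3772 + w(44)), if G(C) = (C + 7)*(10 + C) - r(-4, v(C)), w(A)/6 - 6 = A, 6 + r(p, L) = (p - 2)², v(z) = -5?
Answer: 28129376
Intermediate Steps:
r(p, L) = -6 + (-2 + p)² (r(p, L) = -6 + (p - 2)² = -6 + (-2 + p)²)
w(A) = 36 + 6*A
G(C) = -30 + (7 + C)*(10 + C) (G(C) = (C + 7)*(10 + C) - (-6 + (-2 - 4)²) = (7 + C)*(10 + C) - (-6 + (-6)²) = (7 + C)*(10 + C) - (-6 + 36) = (7 + C)*(10 + C) - 1*30 = (7 + C)*(10 + C) - 30 = -30 + (7 + C)*(10 + C))
(G(49) + 3634)*(3772 + w(44)) = ((40 + 49² + 17*49) + 3634)*(3772 + (36 + 6*44)) = ((40 + 2401 + 833) + 3634)*(3772 + (36 + 264)) = (3274 + 3634)*(3772 + 300) = 6908*4072 = 28129376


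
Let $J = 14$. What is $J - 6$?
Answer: $8$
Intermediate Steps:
$J - 6 = 14 - 6 = 8$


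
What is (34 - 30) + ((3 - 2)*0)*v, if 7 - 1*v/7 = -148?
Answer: 4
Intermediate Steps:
v = 1085 (v = 49 - 7*(-148) = 49 + 1036 = 1085)
(34 - 30) + ((3 - 2)*0)*v = (34 - 30) + ((3 - 2)*0)*1085 = 4 + (1*0)*1085 = 4 + 0*1085 = 4 + 0 = 4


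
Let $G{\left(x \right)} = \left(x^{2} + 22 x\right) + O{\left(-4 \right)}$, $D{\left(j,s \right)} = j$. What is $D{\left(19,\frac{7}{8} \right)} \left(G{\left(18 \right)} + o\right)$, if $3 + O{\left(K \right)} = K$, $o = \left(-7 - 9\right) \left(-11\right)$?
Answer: $16891$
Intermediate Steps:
$o = 176$ ($o = \left(-16\right) \left(-11\right) = 176$)
$O{\left(K \right)} = -3 + K$
$G{\left(x \right)} = -7 + x^{2} + 22 x$ ($G{\left(x \right)} = \left(x^{2} + 22 x\right) - 7 = -7 + x^{2} + 22 x$)
$D{\left(19,\frac{7}{8} \right)} \left(G{\left(18 \right)} + o\right) = 19 \left(\left(-7 + 18^{2} + 22 \cdot 18\right) + 176\right) = 19 \left(\left(-7 + 324 + 396\right) + 176\right) = 19 \left(713 + 176\right) = 19 \cdot 889 = 16891$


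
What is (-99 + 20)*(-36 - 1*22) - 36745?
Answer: -32163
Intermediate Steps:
(-99 + 20)*(-36 - 1*22) - 36745 = -79*(-36 - 22) - 36745 = -79*(-58) - 36745 = 4582 - 36745 = -32163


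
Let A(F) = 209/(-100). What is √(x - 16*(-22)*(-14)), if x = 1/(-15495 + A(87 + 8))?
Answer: 2*I*√2958768755869717/1549709 ≈ 70.2*I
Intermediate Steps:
A(F) = -209/100 (A(F) = 209*(-1/100) = -209/100)
x = -100/1549709 (x = 1/(-15495 - 209/100) = 1/(-1549709/100) = -100/1549709 ≈ -6.4528e-5)
√(x - 16*(-22)*(-14)) = √(-100/1549709 - 16*(-22)*(-14)) = √(-100/1549709 + 352*(-14)) = √(-100/1549709 - 4928) = √(-7636966052/1549709) = 2*I*√2958768755869717/1549709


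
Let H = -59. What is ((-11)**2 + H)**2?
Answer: 3844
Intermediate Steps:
((-11)**2 + H)**2 = ((-11)**2 - 59)**2 = (121 - 59)**2 = 62**2 = 3844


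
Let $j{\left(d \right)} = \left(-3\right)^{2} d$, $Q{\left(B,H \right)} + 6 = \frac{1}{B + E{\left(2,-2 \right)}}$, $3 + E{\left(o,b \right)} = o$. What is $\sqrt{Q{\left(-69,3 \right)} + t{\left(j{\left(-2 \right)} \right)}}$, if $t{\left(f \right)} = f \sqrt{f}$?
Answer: $\frac{\sqrt{-29470 - 264600 i \sqrt{2}}}{70} \approx 5.9409 - 6.4272 i$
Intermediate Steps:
$E{\left(o,b \right)} = -3 + o$
$Q{\left(B,H \right)} = -6 + \frac{1}{-1 + B}$ ($Q{\left(B,H \right)} = -6 + \frac{1}{B + \left(-3 + 2\right)} = -6 + \frac{1}{B - 1} = -6 + \frac{1}{-1 + B}$)
$j{\left(d \right)} = 9 d$
$t{\left(f \right)} = f^{\frac{3}{2}}$
$\sqrt{Q{\left(-69,3 \right)} + t{\left(j{\left(-2 \right)} \right)}} = \sqrt{\frac{7 - -414}{-1 - 69} + \left(9 \left(-2\right)\right)^{\frac{3}{2}}} = \sqrt{\frac{7 + 414}{-70} + \left(-18\right)^{\frac{3}{2}}} = \sqrt{\left(- \frac{1}{70}\right) 421 - 54 i \sqrt{2}} = \sqrt{- \frac{421}{70} - 54 i \sqrt{2}}$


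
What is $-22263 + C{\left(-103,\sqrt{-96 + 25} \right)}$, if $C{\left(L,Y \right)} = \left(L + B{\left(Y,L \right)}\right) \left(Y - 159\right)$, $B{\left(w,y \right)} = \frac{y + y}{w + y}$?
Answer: $\frac{- 646325 i + 4517 \sqrt{71}}{\sqrt{71} + 103 i} \approx -6203.3 - 877.0 i$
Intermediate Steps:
$B{\left(w,y \right)} = \frac{2 y}{w + y}$
$C{\left(L,Y \right)} = \left(-159 + Y\right) \left(L + \frac{2 L}{L + Y}\right)$ ($C{\left(L,Y \right)} = \left(L + \frac{2 L}{Y + L}\right) \left(Y - 159\right) = \left(L + \frac{2 L}{L + Y}\right) \left(-159 + Y\right) = \left(-159 + Y\right) \left(L + \frac{2 L}{L + Y}\right)$)
$-22263 + C{\left(-103,\sqrt{-96 + 25} \right)} = -22263 - \frac{103 \left(-318 + 2 \sqrt{-96 + 25} + \left(-159 + \sqrt{-96 + 25}\right) \left(-103 + \sqrt{-96 + 25}\right)\right)}{-103 + \sqrt{-96 + 25}} = -22263 - \frac{103 \left(-318 + 2 \sqrt{-71} + \left(-159 + \sqrt{-71}\right) \left(-103 + \sqrt{-71}\right)\right)}{-103 + \sqrt{-71}} = -22263 - \frac{103 \left(-318 + 2 i \sqrt{71} + \left(-159 + i \sqrt{71}\right) \left(-103 + i \sqrt{71}\right)\right)}{-103 + i \sqrt{71}} = -22263 - \frac{103 \left(-318 + \left(-159 + i \sqrt{71}\right) \left(-103 + i \sqrt{71}\right) + 2 i \sqrt{71}\right)}{-103 + i \sqrt{71}}$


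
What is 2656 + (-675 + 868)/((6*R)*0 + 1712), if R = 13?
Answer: 4547265/1712 ≈ 2656.1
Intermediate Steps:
2656 + (-675 + 868)/((6*R)*0 + 1712) = 2656 + (-675 + 868)/((6*13)*0 + 1712) = 2656 + 193/(78*0 + 1712) = 2656 + 193/(0 + 1712) = 2656 + 193/1712 = 4547265/1712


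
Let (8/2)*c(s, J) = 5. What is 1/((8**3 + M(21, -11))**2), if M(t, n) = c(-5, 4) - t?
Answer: 16/3876961 ≈ 4.1269e-6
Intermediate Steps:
c(s, J) = 5/4 (c(s, J) = (1/4)*5 = 5/4)
M(t, n) = 5/4 - t
1/((8**3 + M(21, -11))**2) = 1/((8**3 + (5/4 - 1*21))**2) = 1/((512 + (5/4 - 21))**2) = 1/((512 - 79/4)**2) = 1/((1969/4)**2) = 1/(3876961/16) = 16/3876961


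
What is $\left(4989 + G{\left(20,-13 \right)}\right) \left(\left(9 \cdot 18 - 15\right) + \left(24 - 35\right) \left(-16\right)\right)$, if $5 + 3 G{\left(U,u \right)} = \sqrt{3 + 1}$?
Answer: $1611124$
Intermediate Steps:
$G{\left(U,u \right)} = -1$ ($G{\left(U,u \right)} = - \frac{5}{3} + \frac{\sqrt{3 + 1}}{3} = - \frac{5}{3} + \frac{\sqrt{4}}{3} = - \frac{5}{3} + \frac{1}{3} \cdot 2 = - \frac{5}{3} + \frac{2}{3} = -1$)
$\left(4989 + G{\left(20,-13 \right)}\right) \left(\left(9 \cdot 18 - 15\right) + \left(24 - 35\right) \left(-16\right)\right) = \left(4989 - 1\right) \left(\left(9 \cdot 18 - 15\right) + \left(24 - 35\right) \left(-16\right)\right) = 4988 \left(\left(162 - 15\right) - -176\right) = 4988 \left(147 + 176\right) = 4988 \cdot 323 = 1611124$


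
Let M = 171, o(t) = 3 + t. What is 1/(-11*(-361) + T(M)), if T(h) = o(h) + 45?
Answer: 1/4190 ≈ 0.00023866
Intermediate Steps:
T(h) = 48 + h (T(h) = (3 + h) + 45 = 48 + h)
1/(-11*(-361) + T(M)) = 1/(-11*(-361) + (48 + 171)) = 1/(3971 + 219) = 1/4190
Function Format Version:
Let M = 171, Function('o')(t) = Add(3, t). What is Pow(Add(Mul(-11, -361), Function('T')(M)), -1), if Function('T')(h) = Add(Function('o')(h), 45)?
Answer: Rational(1, 4190) ≈ 0.00023866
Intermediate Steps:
Function('T')(h) = Add(48, h) (Function('T')(h) = Add(Add(3, h), 45) = Add(48, h))
Pow(Add(Mul(-11, -361), Function('T')(M)), -1) = Pow(Add(Mul(-11, -361), Add(48, 171)), -1) = Pow(Add(3971, 219), -1) = Pow(4190, -1) = Rational(1, 4190)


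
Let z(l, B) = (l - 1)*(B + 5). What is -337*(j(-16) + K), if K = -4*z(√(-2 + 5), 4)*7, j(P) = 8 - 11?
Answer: -83913 + 84924*√3 ≈ 63180.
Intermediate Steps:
j(P) = -3
z(l, B) = (-1 + l)*(5 + B)
K = 252 - 252*√3 (K = -4*(-5 - 1*4 + 5*√(-2 + 5) + 4*√(-2 + 5))*7 = -4*(-5 - 4 + 5*√3 + 4*√3)*7 = -4*(-9 + 9*√3)*7 = (36 - 36*√3)*7 = 252 - 252*√3 ≈ -184.48)
-337*(j(-16) + K) = -337*(-3 + (252 - 252*√3)) = -337*(249 - 252*√3) = -83913 + 84924*√3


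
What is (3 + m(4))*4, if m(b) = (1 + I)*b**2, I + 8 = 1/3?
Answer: -1244/3 ≈ -414.67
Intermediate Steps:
I = -23/3 (I = -8 + 1/3 = -23/3 ≈ -7.6667)
m(b) = -20*b**2/3 (m(b) = (1 - 23/3)*b**2 = -20*b**2/3)
(3 + m(4))*4 = (3 - 20/3*4**2)*4 = (3 - 20/3*16)*4 = (3 - 320/3)*4 = -311/3*4 = -1244/3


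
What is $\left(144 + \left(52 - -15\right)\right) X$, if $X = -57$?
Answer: $-12027$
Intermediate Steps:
$\left(144 + \left(52 - -15\right)\right) X = \left(144 + \left(52 - -15\right)\right) \left(-57\right) = \left(144 + \left(52 + 15\right)\right) \left(-57\right) = \left(144 + 67\right) \left(-57\right) = 211 \left(-57\right) = -12027$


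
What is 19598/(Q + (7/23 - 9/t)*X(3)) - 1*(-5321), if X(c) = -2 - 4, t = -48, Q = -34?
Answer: 32571447/6799 ≈ 4790.6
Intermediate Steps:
X(c) = -6
19598/(Q + (7/23 - 9/t)*X(3)) - 1*(-5321) = 19598/(-34 + (7/23 - 9/(-48))*(-6)) - 1*(-5321) = 19598/(-34 + (7*(1/23) - 9*(-1/48))*(-6)) + 5321 = 19598/(-34 + (7/23 + 3/16)*(-6)) + 5321 = 19598/(-34 + (181/368)*(-6)) + 5321 = 19598/(-34 - 543/184) + 5321 = 19598/(-6799/184) + 5321 = 19598*(-184/6799) + 5321 = -3606032/6799 + 5321 = 32571447/6799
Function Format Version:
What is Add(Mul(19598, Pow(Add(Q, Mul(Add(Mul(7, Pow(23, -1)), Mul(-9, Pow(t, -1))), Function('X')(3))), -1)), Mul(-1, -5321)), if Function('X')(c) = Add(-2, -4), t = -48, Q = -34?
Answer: Rational(32571447, 6799) ≈ 4790.6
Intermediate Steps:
Function('X')(c) = -6
Add(Mul(19598, Pow(Add(Q, Mul(Add(Mul(7, Pow(23, -1)), Mul(-9, Pow(t, -1))), Function('X')(3))), -1)), Mul(-1, -5321)) = Add(Mul(19598, Pow(Add(-34, Mul(Add(Mul(7, Pow(23, -1)), Mul(-9, Pow(-48, -1))), -6)), -1)), Mul(-1, -5321)) = Add(Mul(19598, Pow(Add(-34, Mul(Add(Mul(7, Rational(1, 23)), Mul(-9, Rational(-1, 48))), -6)), -1)), 5321) = Add(Mul(19598, Pow(Add(-34, Mul(Add(Rational(7, 23), Rational(3, 16)), -6)), -1)), 5321) = Add(Mul(19598, Pow(Add(-34, Mul(Rational(181, 368), -6)), -1)), 5321) = Add(Mul(19598, Pow(Add(-34, Rational(-543, 184)), -1)), 5321) = Add(Mul(19598, Pow(Rational(-6799, 184), -1)), 5321) = Add(Mul(19598, Rational(-184, 6799)), 5321) = Add(Rational(-3606032, 6799), 5321) = Rational(32571447, 6799)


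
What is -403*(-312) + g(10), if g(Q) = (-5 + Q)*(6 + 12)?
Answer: 125826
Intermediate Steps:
g(Q) = -90 + 18*Q (g(Q) = (-5 + Q)*18 = -90 + 18*Q)
-403*(-312) + g(10) = -403*(-312) + (-90 + 18*10) = 125736 + (-90 + 180) = 125736 + 90 = 125826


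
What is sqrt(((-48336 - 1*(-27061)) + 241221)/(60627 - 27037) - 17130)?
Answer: I*sqrt(4830046791715)/16795 ≈ 130.86*I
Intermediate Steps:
sqrt(((-48336 - 1*(-27061)) + 241221)/(60627 - 27037) - 17130) = sqrt(((-48336 + 27061) + 241221)/33590 - 17130) = sqrt((-21275 + 241221)*(1/33590) - 17130) = sqrt(219946*(1/33590) - 17130) = sqrt(109973/16795 - 17130) = sqrt(-287588377/16795) = I*sqrt(4830046791715)/16795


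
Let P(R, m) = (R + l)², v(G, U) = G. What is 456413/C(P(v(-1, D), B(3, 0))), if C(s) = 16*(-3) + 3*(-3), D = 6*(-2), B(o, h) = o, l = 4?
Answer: -456413/57 ≈ -8007.2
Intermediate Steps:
D = -12
P(R, m) = (4 + R)² (P(R, m) = (R + 4)² = (4 + R)²)
C(s) = -57 (C(s) = -48 - 9 = -57)
456413/C(P(v(-1, D), B(3, 0))) = 456413/(-57) = 456413*(-1/57) = -456413/57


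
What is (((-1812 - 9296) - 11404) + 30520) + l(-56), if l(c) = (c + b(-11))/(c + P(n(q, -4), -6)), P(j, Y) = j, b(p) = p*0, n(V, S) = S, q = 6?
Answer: 120134/15 ≈ 8008.9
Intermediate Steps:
b(p) = 0
l(c) = c/(-4 + c) (l(c) = (c + 0)/(c - 4) = c/(-4 + c))
(((-1812 - 9296) - 11404) + 30520) + l(-56) = (((-1812 - 9296) - 11404) + 30520) - 56/(-4 - 56) = ((-11108 - 11404) + 30520) - 56/(-60) = (-22512 + 30520) - 56*(-1/60) = 8008 + 14/15 = 120134/15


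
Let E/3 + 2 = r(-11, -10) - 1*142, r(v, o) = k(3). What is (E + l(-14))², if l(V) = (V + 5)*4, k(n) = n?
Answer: 210681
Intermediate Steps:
r(v, o) = 3
E = -423 (E = -6 + 3*(3 - 1*142) = -6 + 3*(3 - 142) = -6 + 3*(-139) = -6 - 417 = -423)
l(V) = 20 + 4*V (l(V) = (5 + V)*4 = 20 + 4*V)
(E + l(-14))² = (-423 + (20 + 4*(-14)))² = (-423 + (20 - 56))² = (-423 - 36)² = (-459)² = 210681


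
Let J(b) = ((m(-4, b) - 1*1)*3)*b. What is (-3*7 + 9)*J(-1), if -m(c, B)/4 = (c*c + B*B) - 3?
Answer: -2052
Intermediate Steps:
m(c, B) = 12 - 4*B**2 - 4*c**2 (m(c, B) = -4*((c*c + B*B) - 3) = -4*((c**2 + B**2) - 3) = -4*((B**2 + c**2) - 3) = -4*(-3 + B**2 + c**2) = 12 - 4*B**2 - 4*c**2)
J(b) = b*(-159 - 12*b**2) (J(b) = (((12 - 4*b**2 - 4*(-4)**2) - 1*1)*3)*b = (((12 - 4*b**2 - 4*16) - 1)*3)*b = (((12 - 4*b**2 - 64) - 1)*3)*b = (((-52 - 4*b**2) - 1)*3)*b = ((-53 - 4*b**2)*3)*b = (-159 - 12*b**2)*b = b*(-159 - 12*b**2))
(-3*7 + 9)*J(-1) = (-3*7 + 9)*(-159*(-1) - 12*(-1)**3) = (-21 + 9)*(159 - 12*(-1)) = -12*(159 + 12) = -12*171 = -2052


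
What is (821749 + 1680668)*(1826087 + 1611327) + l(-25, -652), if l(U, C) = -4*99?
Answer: 8601843229242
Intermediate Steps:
l(U, C) = -396
(821749 + 1680668)*(1826087 + 1611327) + l(-25, -652) = (821749 + 1680668)*(1826087 + 1611327) - 396 = 2502417*3437414 - 396 = 8601843229638 - 396 = 8601843229242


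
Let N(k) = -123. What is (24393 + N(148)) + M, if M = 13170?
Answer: 37440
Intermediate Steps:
(24393 + N(148)) + M = (24393 - 123) + 13170 = 24270 + 13170 = 37440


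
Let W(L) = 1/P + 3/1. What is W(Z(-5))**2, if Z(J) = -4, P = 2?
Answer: 49/4 ≈ 12.250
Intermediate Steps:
W(L) = 7/2 (W(L) = 1/2 + 3/1 = 1*(1/2) + 3*1 = 1/2 + 3 = 7/2)
W(Z(-5))**2 = (7/2)**2 = 49/4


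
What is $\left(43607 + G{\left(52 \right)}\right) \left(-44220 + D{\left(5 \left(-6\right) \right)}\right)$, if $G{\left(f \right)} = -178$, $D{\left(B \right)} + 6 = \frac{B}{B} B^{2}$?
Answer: $-1881604854$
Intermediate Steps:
$D{\left(B \right)} = -6 + B^{2}$ ($D{\left(B \right)} = -6 + \frac{B}{B} B^{2} = -6 + 1 B^{2} = -6 + B^{2}$)
$\left(43607 + G{\left(52 \right)}\right) \left(-44220 + D{\left(5 \left(-6\right) \right)}\right) = \left(43607 - 178\right) \left(-44220 - \left(6 - \left(5 \left(-6\right)\right)^{2}\right)\right) = 43429 \left(-44220 - \left(6 - \left(-30\right)^{2}\right)\right) = 43429 \left(-44220 + \left(-6 + 900\right)\right) = 43429 \left(-44220 + 894\right) = 43429 \left(-43326\right) = -1881604854$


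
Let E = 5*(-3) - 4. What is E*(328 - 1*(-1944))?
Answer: -43168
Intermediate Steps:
E = -19 (E = -15 - 4 = -19)
E*(328 - 1*(-1944)) = -19*(328 - 1*(-1944)) = -19*(328 + 1944) = -19*2272 = -43168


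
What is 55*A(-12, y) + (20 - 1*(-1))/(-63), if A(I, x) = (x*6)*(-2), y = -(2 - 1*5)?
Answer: -5941/3 ≈ -1980.3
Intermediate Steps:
y = 3 (y = -(2 - 5) = -1*(-3) = 3)
A(I, x) = -12*x (A(I, x) = (6*x)*(-2) = -12*x)
55*A(-12, y) + (20 - 1*(-1))/(-63) = 55*(-12*3) + (20 - 1*(-1))/(-63) = 55*(-36) + (20 + 1)*(-1/63) = -1980 + 21*(-1/63) = -1980 - ⅓ = -5941/3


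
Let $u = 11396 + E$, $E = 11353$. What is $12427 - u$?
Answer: $-10322$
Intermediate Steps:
$u = 22749$ ($u = 11396 + 11353 = 22749$)
$12427 - u = 12427 - 22749 = -10322$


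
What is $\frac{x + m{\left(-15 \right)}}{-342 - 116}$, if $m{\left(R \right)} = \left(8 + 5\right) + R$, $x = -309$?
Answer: $\frac{311}{458} \approx 0.67904$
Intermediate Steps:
$m{\left(R \right)} = 13 + R$
$\frac{x + m{\left(-15 \right)}}{-342 - 116} = \frac{-309 + \left(13 - 15\right)}{-342 - 116} = \frac{-309 - 2}{-458} = \left(-311\right) \left(- \frac{1}{458}\right) = \frac{311}{458}$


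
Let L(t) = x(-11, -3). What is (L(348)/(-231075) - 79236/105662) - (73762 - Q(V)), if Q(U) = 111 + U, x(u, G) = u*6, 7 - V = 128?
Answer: -300204023591468/4069307775 ≈ -73773.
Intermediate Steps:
V = -121 (V = 7 - 1*128 = 7 - 128 = -121)
x(u, G) = 6*u
L(t) = -66 (L(t) = 6*(-11) = -66)
(L(348)/(-231075) - 79236/105662) - (73762 - Q(V)) = (-66/(-231075) - 79236/105662) - (73762 - (111 - 121)) = (-66*(-1/231075) - 79236*1/105662) - (73762 - 1*(-10)) = (22/77025 - 39618/52831) - (73762 + 10) = -3050414168/4069307775 - 1*73772 = -3050414168/4069307775 - 73772 = -300204023591468/4069307775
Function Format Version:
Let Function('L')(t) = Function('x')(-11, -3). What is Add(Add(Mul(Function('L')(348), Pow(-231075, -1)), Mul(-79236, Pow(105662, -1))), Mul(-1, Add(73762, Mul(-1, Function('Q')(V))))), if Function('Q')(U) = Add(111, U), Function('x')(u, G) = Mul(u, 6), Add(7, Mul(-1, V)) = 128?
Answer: Rational(-300204023591468, 4069307775) ≈ -73773.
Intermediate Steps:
V = -121 (V = Add(7, Mul(-1, 128)) = Add(7, -128) = -121)
Function('x')(u, G) = Mul(6, u)
Function('L')(t) = -66 (Function('L')(t) = Mul(6, -11) = -66)
Add(Add(Mul(Function('L')(348), Pow(-231075, -1)), Mul(-79236, Pow(105662, -1))), Mul(-1, Add(73762, Mul(-1, Function('Q')(V))))) = Add(Add(Mul(-66, Pow(-231075, -1)), Mul(-79236, Pow(105662, -1))), Mul(-1, Add(73762, Mul(-1, Add(111, -121))))) = Add(Add(Mul(-66, Rational(-1, 231075)), Mul(-79236, Rational(1, 105662))), Mul(-1, Add(73762, Mul(-1, -10)))) = Add(Add(Rational(22, 77025), Rational(-39618, 52831)), Mul(-1, Add(73762, 10))) = Add(Rational(-3050414168, 4069307775), Mul(-1, 73772)) = Add(Rational(-3050414168, 4069307775), -73772) = Rational(-300204023591468, 4069307775)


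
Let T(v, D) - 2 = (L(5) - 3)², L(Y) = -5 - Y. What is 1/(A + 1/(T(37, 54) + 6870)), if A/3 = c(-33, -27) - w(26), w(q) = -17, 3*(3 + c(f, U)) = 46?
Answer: 7041/619609 ≈ 0.011364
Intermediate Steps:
c(f, U) = 37/3 (c(f, U) = -3 + (⅓)*46 = -3 + 46/3 = 37/3)
T(v, D) = 171 (T(v, D) = 2 + ((-5 - 1*5) - 3)² = 2 + ((-5 - 5) - 3)² = 2 + (-10 - 3)² = 2 + (-13)² = 2 + 169 = 171)
A = 88 (A = 3*(37/3 - 1*(-17)) = 3*(37/3 + 17) = 3*(88/3) = 88)
1/(A + 1/(T(37, 54) + 6870)) = 1/(88 + 1/(171 + 6870)) = 1/(88 + 1/7041) = 1/(619609/7041) = 7041/619609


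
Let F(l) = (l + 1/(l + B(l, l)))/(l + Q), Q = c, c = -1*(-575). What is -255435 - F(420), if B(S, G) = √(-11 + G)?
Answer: -8945912739243/35022209 + √409/175111045 ≈ -2.5544e+5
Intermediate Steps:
c = 575
Q = 575
F(l) = (l + 1/(l + √(-11 + l)))/(575 + l) (F(l) = (l + 1/(l + √(-11 + l)))/(l + 575) = (l + 1/(l + √(-11 + l)))/(575 + l))
-255435 - F(420) = -255435 - (1 + 420² + 420*√(-11 + 420))/(420² + 575*420 + 575*√(-11 + 420) + 420*√(-11 + 420)) = -255435 - (1 + 176400 + 420*√409)/(176400 + 241500 + 575*√409 + 420*√409) = -255435 - (176401 + 420*√409)/(417900 + 995*√409)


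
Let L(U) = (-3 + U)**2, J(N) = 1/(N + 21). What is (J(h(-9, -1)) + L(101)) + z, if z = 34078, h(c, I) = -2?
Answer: 829959/19 ≈ 43682.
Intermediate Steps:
J(N) = 1/(21 + N)
(J(h(-9, -1)) + L(101)) + z = (1/(21 - 2) + (-3 + 101)**2) + 34078 = (1/19 + 98**2) + 34078 = (1/19 + 9604) + 34078 = 182477/19 + 34078 = 829959/19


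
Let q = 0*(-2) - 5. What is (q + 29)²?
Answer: 576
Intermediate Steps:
q = -5 (q = 0 - 5 = -5)
(q + 29)² = (-5 + 29)² = 24² = 576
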